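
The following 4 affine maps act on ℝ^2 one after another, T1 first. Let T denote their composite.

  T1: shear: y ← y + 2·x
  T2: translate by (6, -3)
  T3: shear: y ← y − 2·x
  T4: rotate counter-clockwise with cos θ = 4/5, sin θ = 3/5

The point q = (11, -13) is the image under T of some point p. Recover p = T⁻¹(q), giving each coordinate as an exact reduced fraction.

T1 = [1 0 0; 2 1 0; 0 0 1]
T2·T1 = [1 0 6; 2 1 -3; 0 0 1]
T3·…·T1 = [1 0 6; 0 1 -15; 0 0 1]
T4·…·T1 = [4/5 -3/5 69/5; 3/5 4/5 -42/5; 0 0 1]
det M = 1; M⁻¹ = [4/5 3/5 -6; -3/5 4/5 15; 0 0 1]
M⁻¹ · (11, -13)ᵀ = (-5, -2)ᵀ

p = (-5, -2)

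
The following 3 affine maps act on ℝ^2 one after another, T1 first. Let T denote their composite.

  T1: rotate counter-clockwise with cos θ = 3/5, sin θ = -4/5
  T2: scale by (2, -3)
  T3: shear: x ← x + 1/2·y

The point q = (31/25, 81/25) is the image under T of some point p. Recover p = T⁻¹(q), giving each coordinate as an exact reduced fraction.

p = (3/4, -4/5)

T1 = [3/5 4/5 0; -4/5 3/5 0; 0 0 1]
T2·T1 = [6/5 8/5 0; 12/5 -9/5 0; 0 0 1]
T3·…·T1 = [12/5 7/10 0; 12/5 -9/5 0; 0 0 1]
det M = -6; M⁻¹ = [3/10 7/60 0; 2/5 -2/5 0; 0 0 1]
M⁻¹ · (31/25, 81/25)ᵀ = (3/4, -4/5)ᵀ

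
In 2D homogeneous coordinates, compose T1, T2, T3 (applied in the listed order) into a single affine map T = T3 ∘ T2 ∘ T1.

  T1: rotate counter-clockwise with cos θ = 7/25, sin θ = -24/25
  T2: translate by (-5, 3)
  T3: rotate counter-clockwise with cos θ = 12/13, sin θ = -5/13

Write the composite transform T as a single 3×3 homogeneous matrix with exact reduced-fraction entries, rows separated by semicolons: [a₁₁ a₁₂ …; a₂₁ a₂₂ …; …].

T1 = [7/25 24/25 0; -24/25 7/25 0; 0 0 1]
T2·T1 = [7/25 24/25 -5; -24/25 7/25 3; 0 0 1]
T3·…·T1 = [-36/325 323/325 -45/13; -323/325 -36/325 61/13; 0 0 1]

T = [-36/325 323/325 -45/13; -323/325 -36/325 61/13; 0 0 1]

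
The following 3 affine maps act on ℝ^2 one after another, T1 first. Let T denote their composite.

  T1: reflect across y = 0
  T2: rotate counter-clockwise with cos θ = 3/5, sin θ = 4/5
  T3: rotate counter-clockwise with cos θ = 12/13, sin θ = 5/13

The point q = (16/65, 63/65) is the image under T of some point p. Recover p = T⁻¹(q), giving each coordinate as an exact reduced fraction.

T1 = [1 0 0; 0 -1 0; 0 0 1]
T2·T1 = [3/5 4/5 0; 4/5 -3/5 0; 0 0 1]
T3·…·T1 = [16/65 63/65 0; 63/65 -16/65 0; 0 0 1]
det M = -1; M⁻¹ = [16/65 63/65 0; 63/65 -16/65 0; 0 0 1]
M⁻¹ · (16/65, 63/65)ᵀ = (1, 0)ᵀ

p = (1, 0)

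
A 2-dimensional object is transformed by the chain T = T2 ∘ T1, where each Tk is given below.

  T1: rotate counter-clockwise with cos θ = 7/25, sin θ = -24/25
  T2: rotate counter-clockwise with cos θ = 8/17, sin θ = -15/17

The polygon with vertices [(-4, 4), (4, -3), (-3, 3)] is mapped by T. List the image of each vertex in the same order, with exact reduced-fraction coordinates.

T1 rotate counter-clockwise with cos θ = 7/25, sin θ = -24/25: (-4, 4) → (68/25, 124/25); (4, -3) → (-44/25, -117/25); (-3, 3) → (51/25, 93/25)
T2 rotate counter-clockwise with cos θ = 8/17, sin θ = -15/17: (68/25, 124/25) → (2404/425, -28/425); (-44/25, -117/25) → (-2107/425, -276/425); (51/25, 93/25) → (1803/425, -21/425)

image vertices: (2404/425, -28/425), (-2107/425, -276/425), (1803/425, -21/425)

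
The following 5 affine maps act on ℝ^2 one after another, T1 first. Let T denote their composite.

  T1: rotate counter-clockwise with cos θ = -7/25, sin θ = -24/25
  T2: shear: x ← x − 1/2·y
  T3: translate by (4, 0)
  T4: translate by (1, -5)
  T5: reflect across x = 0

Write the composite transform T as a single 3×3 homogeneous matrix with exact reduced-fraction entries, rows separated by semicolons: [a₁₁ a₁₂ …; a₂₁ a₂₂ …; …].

T = [-1/5 -11/10 -5; -24/25 -7/25 -5; 0 0 1]

T1 = [-7/25 24/25 0; -24/25 -7/25 0; 0 0 1]
T2·T1 = [1/5 11/10 0; -24/25 -7/25 0; 0 0 1]
T3·…·T1 = [1/5 11/10 4; -24/25 -7/25 0; 0 0 1]
T4·…·T1 = [1/5 11/10 5; -24/25 -7/25 -5; 0 0 1]
T5·…·T1 = [-1/5 -11/10 -5; -24/25 -7/25 -5; 0 0 1]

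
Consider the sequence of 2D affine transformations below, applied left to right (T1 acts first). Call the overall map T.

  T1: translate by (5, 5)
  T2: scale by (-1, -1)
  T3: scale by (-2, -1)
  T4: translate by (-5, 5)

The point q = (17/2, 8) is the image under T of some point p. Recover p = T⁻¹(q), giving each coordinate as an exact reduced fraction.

T1 = [1 0 5; 0 1 5; 0 0 1]
T2·T1 = [-1 0 -5; 0 -1 -5; 0 0 1]
T3·…·T1 = [2 0 10; 0 1 5; 0 0 1]
T4·…·T1 = [2 0 5; 0 1 10; 0 0 1]
det M = 2; M⁻¹ = [1/2 0 -5/2; 0 1 -10; 0 0 1]
M⁻¹ · (17/2, 8)ᵀ = (7/4, -2)ᵀ

p = (7/4, -2)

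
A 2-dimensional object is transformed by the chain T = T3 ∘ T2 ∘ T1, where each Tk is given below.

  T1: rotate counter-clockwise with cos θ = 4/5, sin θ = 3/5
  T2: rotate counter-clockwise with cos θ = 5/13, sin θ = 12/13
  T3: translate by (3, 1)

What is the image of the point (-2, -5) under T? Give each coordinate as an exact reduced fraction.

T(p) = (542/65, 19/65)

T1 rotate counter-clockwise with cos θ = 4/5, sin θ = 3/5: (-2, -5) → (7/5, -26/5)
T2 rotate counter-clockwise with cos θ = 5/13, sin θ = 12/13: (7/5, -26/5) → (347/65, -46/65)
T3 translate by (3, 1): (347/65, -46/65) → (542/65, 19/65)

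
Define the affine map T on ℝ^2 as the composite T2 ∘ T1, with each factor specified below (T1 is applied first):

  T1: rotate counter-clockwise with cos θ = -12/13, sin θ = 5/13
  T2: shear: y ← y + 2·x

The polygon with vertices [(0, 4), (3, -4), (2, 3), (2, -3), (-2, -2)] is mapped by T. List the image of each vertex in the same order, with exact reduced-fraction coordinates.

image vertices: (-20/13, -88/13), (-16/13, 31/13), (-3, -8), (-9/13, 28/13), (34/13, 82/13)

T1 rotate counter-clockwise with cos θ = -12/13, sin θ = 5/13: (0, 4) → (-20/13, -48/13); (3, -4) → (-16/13, 63/13); (2, 3) → (-3, -2); (2, -3) → (-9/13, 46/13); (-2, -2) → (34/13, 14/13)
T2 shear: y ← y + 2·x: (-20/13, -48/13) → (-20/13, -88/13); (-16/13, 63/13) → (-16/13, 31/13); (-3, -2) → (-3, -8); (-9/13, 46/13) → (-9/13, 28/13); (34/13, 14/13) → (34/13, 82/13)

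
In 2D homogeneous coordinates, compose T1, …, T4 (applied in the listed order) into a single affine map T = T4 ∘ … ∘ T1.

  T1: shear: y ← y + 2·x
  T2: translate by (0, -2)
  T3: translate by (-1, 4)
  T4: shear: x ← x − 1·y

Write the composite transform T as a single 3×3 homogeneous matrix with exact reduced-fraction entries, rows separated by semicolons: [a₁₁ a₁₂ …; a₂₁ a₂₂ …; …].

T1 = [1 0 0; 2 1 0; 0 0 1]
T2·T1 = [1 0 0; 2 1 -2; 0 0 1]
T3·…·T1 = [1 0 -1; 2 1 2; 0 0 1]
T4·…·T1 = [-1 -1 -3; 2 1 2; 0 0 1]

T = [-1 -1 -3; 2 1 2; 0 0 1]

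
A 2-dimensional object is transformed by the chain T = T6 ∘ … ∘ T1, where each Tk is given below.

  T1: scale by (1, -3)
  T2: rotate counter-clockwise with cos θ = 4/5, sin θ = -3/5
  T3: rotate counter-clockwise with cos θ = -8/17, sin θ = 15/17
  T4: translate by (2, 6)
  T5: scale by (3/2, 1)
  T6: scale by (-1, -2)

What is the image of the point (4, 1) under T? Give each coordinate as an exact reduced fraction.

T(p) = (-711/85, -1614/85)

T1 scale by (1, -3): (4, 1) → (4, -3)
T2 rotate counter-clockwise with cos θ = 4/5, sin θ = -3/5: (4, -3) → (7/5, -24/5)
T3 rotate counter-clockwise with cos θ = -8/17, sin θ = 15/17: (7/5, -24/5) → (304/85, 297/85)
T4 translate by (2, 6): (304/85, 297/85) → (474/85, 807/85)
T5 scale by (3/2, 1): (474/85, 807/85) → (711/85, 807/85)
T6 scale by (-1, -2): (711/85, 807/85) → (-711/85, -1614/85)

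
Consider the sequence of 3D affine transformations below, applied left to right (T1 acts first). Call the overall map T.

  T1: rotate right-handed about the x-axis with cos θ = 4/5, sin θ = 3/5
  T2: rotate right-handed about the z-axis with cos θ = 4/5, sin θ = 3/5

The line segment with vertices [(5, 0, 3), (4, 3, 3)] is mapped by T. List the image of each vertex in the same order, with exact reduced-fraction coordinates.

T1 rotate right-handed about the x-axis with cos θ = 4/5, sin θ = 3/5: (5, 0, 3) → (5, -9/5, 12/5); (4, 3, 3) → (4, 3/5, 21/5)
T2 rotate right-handed about the z-axis with cos θ = 4/5, sin θ = 3/5: (5, -9/5, 12/5) → (127/25, 39/25, 12/5); (4, 3/5, 21/5) → (71/25, 72/25, 21/5)

image vertices: (127/25, 39/25, 12/5), (71/25, 72/25, 21/5)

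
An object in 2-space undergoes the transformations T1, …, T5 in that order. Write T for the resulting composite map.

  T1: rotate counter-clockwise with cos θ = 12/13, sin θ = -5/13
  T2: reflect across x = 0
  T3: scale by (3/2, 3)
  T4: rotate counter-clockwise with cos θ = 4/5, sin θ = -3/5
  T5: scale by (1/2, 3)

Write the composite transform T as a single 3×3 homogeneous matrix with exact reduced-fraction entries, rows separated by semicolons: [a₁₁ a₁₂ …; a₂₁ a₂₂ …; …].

T1 = [12/13 5/13 0; -5/13 12/13 0; 0 0 1]
T2·T1 = [-12/13 -5/13 0; -5/13 12/13 0; 0 0 1]
T3·…·T1 = [-18/13 -15/26 0; -15/13 36/13 0; 0 0 1]
T4·…·T1 = [-9/5 6/5 0; -6/65 333/130 0; 0 0 1]
T5·…·T1 = [-9/10 3/5 0; -18/65 999/130 0; 0 0 1]

T = [-9/10 3/5 0; -18/65 999/130 0; 0 0 1]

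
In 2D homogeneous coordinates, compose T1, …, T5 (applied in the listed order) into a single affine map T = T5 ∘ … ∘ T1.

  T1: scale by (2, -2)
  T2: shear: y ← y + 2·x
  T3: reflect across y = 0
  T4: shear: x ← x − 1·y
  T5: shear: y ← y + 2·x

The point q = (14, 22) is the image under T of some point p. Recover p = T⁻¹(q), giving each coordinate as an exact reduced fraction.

T1 = [2 0 0; 0 -2 0; 0 0 1]
T2·T1 = [2 0 0; 4 -2 0; 0 0 1]
T3·…·T1 = [2 0 0; -4 2 0; 0 0 1]
T4·…·T1 = [6 -2 0; -4 2 0; 0 0 1]
T5·…·T1 = [6 -2 0; 8 -2 0; 0 0 1]
det M = 4; M⁻¹ = [-1/2 1/2 0; -2 3/2 0; 0 0 1]
M⁻¹ · (14, 22)ᵀ = (4, 5)ᵀ

p = (4, 5)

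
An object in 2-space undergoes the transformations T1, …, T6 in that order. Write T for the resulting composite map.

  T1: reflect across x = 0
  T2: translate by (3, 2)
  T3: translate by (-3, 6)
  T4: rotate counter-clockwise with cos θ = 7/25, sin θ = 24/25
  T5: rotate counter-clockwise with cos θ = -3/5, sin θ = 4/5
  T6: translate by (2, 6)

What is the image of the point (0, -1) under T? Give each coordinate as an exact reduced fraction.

T1 reflect across x = 0: (0, -1) → (0, -1)
T2 translate by (3, 2): (0, -1) → (3, 1)
T3 translate by (-3, 6): (3, 1) → (0, 7)
T4 rotate counter-clockwise with cos θ = 7/25, sin θ = 24/25: (0, 7) → (-168/25, 49/25)
T5 rotate counter-clockwise with cos θ = -3/5, sin θ = 4/5: (-168/25, 49/25) → (308/125, -819/125)
T6 translate by (2, 6): (308/125, -819/125) → (558/125, -69/125)

T(p) = (558/125, -69/125)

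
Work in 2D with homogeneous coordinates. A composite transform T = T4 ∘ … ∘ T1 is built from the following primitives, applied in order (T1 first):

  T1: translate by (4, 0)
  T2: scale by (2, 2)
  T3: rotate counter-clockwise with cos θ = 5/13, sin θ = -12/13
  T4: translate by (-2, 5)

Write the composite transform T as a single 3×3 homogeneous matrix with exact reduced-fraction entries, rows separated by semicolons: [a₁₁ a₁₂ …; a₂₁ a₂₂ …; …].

T1 = [1 0 4; 0 1 0; 0 0 1]
T2·T1 = [2 0 8; 0 2 0; 0 0 1]
T3·…·T1 = [10/13 24/13 40/13; -24/13 10/13 -96/13; 0 0 1]
T4·…·T1 = [10/13 24/13 14/13; -24/13 10/13 -31/13; 0 0 1]

T = [10/13 24/13 14/13; -24/13 10/13 -31/13; 0 0 1]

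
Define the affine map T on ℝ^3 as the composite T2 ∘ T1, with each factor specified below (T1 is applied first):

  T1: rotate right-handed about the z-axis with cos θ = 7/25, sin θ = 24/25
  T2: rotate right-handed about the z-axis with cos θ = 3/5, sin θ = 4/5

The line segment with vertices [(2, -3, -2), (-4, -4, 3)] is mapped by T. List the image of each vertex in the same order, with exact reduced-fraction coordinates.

image vertices: (6/5, 17/5, -2), (28/5, -4/5, 3)

T1 rotate right-handed about the z-axis with cos θ = 7/25, sin θ = 24/25: (2, -3, -2) → (86/25, 27/25, -2); (-4, -4, 3) → (68/25, -124/25, 3)
T2 rotate right-handed about the z-axis with cos θ = 3/5, sin θ = 4/5: (86/25, 27/25, -2) → (6/5, 17/5, -2); (68/25, -124/25, 3) → (28/5, -4/5, 3)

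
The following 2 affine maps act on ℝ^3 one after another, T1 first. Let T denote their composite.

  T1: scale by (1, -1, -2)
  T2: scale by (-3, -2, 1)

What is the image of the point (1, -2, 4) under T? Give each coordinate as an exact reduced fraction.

T1 scale by (1, -1, -2): (1, -2, 4) → (1, 2, -8)
T2 scale by (-3, -2, 1): (1, 2, -8) → (-3, -4, -8)

T(p) = (-3, -4, -8)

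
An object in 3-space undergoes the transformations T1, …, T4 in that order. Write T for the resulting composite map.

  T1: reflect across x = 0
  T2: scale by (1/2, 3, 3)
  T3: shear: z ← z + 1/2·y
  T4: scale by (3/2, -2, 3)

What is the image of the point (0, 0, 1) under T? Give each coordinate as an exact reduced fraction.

T(p) = (0, 0, 9)

T1 reflect across x = 0: (0, 0, 1) → (0, 0, 1)
T2 scale by (1/2, 3, 3): (0, 0, 1) → (0, 0, 3)
T3 shear: z ← z + 1/2·y: (0, 0, 3) → (0, 0, 3)
T4 scale by (3/2, -2, 3): (0, 0, 3) → (0, 0, 9)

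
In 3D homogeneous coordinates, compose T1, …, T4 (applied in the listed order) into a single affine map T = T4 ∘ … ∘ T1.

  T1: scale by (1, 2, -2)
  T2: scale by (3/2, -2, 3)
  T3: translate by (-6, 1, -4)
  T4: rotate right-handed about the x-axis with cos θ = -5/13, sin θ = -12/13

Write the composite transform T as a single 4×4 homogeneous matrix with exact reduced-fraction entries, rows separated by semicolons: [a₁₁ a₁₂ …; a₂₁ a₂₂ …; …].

T = [3/2 0 0 -6; 0 20/13 -72/13 -53/13; 0 48/13 30/13 8/13; 0 0 0 1]

T1 = [1 0 0 0; 0 2 0 0; 0 0 -2 0; 0 0 0 1]
T2·T1 = [3/2 0 0 0; 0 -4 0 0; 0 0 -6 0; 0 0 0 1]
T3·…·T1 = [3/2 0 0 -6; 0 -4 0 1; 0 0 -6 -4; 0 0 0 1]
T4·…·T1 = [3/2 0 0 -6; 0 20/13 -72/13 -53/13; 0 48/13 30/13 8/13; 0 0 0 1]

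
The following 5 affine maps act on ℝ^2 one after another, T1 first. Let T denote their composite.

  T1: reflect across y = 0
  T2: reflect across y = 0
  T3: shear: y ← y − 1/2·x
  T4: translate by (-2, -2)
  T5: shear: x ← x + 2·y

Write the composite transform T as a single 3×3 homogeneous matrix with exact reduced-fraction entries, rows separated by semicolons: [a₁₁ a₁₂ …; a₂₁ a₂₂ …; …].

T = [0 2 -6; -1/2 1 -2; 0 0 1]

T1 = [1 0 0; 0 -1 0; 0 0 1]
T2·T1 = [1 0 0; 0 1 0; 0 0 1]
T3·…·T1 = [1 0 0; -1/2 1 0; 0 0 1]
T4·…·T1 = [1 0 -2; -1/2 1 -2; 0 0 1]
T5·…·T1 = [0 2 -6; -1/2 1 -2; 0 0 1]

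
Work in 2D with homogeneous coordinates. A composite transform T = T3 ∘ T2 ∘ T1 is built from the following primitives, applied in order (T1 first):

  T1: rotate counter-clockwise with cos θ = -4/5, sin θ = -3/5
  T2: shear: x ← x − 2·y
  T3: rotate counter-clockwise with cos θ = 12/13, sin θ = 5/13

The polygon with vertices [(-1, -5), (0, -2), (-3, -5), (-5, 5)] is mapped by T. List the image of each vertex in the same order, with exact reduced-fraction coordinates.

T1 rotate counter-clockwise with cos θ = -4/5, sin θ = -3/5: (-1, -5) → (-11/5, 23/5); (0, -2) → (-6/5, 8/5); (-3, -5) → (-3/5, 29/5); (-5, 5) → (7, -1)
T2 shear: x ← x − 2·y: (-11/5, 23/5) → (-57/5, 23/5); (-6/5, 8/5) → (-22/5, 8/5); (-3/5, 29/5) → (-61/5, 29/5); (7, -1) → (9, -1)
T3 rotate counter-clockwise with cos θ = 12/13, sin θ = 5/13: (-57/5, 23/5) → (-799/65, -9/65); (-22/5, 8/5) → (-304/65, -14/65); (-61/5, 29/5) → (-877/65, 43/65); (9, -1) → (113/13, 33/13)

image vertices: (-799/65, -9/65), (-304/65, -14/65), (-877/65, 43/65), (113/13, 33/13)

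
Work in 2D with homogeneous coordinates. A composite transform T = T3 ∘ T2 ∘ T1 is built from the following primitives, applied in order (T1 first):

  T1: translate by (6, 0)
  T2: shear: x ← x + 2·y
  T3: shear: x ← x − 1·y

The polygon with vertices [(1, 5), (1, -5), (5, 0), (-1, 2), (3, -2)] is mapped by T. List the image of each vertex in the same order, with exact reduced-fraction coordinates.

T1 translate by (6, 0): (1, 5) → (7, 5); (1, -5) → (7, -5); (5, 0) → (11, 0); (-1, 2) → (5, 2); (3, -2) → (9, -2)
T2 shear: x ← x + 2·y: (7, 5) → (17, 5); (7, -5) → (-3, -5); (11, 0) → (11, 0); (5, 2) → (9, 2); (9, -2) → (5, -2)
T3 shear: x ← x − 1·y: (17, 5) → (12, 5); (-3, -5) → (2, -5); (11, 0) → (11, 0); (9, 2) → (7, 2); (5, -2) → (7, -2)

image vertices: (12, 5), (2, -5), (11, 0), (7, 2), (7, -2)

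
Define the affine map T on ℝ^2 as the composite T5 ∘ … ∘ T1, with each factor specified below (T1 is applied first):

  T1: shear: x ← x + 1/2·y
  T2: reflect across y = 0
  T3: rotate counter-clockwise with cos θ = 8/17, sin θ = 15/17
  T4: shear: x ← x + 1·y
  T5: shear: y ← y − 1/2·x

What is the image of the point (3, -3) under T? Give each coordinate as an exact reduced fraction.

T1 shear: x ← x + 1/2·y: (3, -3) → (3/2, -3)
T2 reflect across y = 0: (3/2, -3) → (3/2, 3)
T3 rotate counter-clockwise with cos θ = 8/17, sin θ = 15/17: (3/2, 3) → (-33/17, 93/34)
T4 shear: x ← x + 1·y: (-33/17, 93/34) → (27/34, 93/34)
T5 shear: y ← y − 1/2·x: (27/34, 93/34) → (27/34, 159/68)

T(p) = (27/34, 159/68)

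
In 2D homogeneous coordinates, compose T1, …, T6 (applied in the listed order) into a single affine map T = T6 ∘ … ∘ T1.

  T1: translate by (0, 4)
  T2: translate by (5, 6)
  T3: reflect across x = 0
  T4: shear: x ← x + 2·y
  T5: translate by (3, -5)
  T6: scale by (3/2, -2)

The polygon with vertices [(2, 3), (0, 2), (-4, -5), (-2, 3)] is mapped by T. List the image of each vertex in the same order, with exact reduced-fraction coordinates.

T1 translate by (0, 4): (2, 3) → (2, 7); (0, 2) → (0, 6); (-4, -5) → (-4, -1); (-2, 3) → (-2, 7)
T2 translate by (5, 6): (2, 7) → (7, 13); (0, 6) → (5, 12); (-4, -1) → (1, 5); (-2, 7) → (3, 13)
T3 reflect across x = 0: (7, 13) → (-7, 13); (5, 12) → (-5, 12); (1, 5) → (-1, 5); (3, 13) → (-3, 13)
T4 shear: x ← x + 2·y: (-7, 13) → (19, 13); (-5, 12) → (19, 12); (-1, 5) → (9, 5); (-3, 13) → (23, 13)
T5 translate by (3, -5): (19, 13) → (22, 8); (19, 12) → (22, 7); (9, 5) → (12, 0); (23, 13) → (26, 8)
T6 scale by (3/2, -2): (22, 8) → (33, -16); (22, 7) → (33, -14); (12, 0) → (18, 0); (26, 8) → (39, -16)

image vertices: (33, -16), (33, -14), (18, 0), (39, -16)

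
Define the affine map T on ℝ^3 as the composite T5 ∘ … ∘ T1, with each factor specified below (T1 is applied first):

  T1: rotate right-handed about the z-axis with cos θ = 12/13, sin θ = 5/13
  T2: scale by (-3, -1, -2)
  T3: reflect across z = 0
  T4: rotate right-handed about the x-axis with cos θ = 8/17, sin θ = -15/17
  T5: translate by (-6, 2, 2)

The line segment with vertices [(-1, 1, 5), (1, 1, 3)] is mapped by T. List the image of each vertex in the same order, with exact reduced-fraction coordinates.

T1 rotate right-handed about the z-axis with cos θ = 12/13, sin θ = 5/13: (-1, 1, 5) → (-17/13, 7/13, 5); (1, 1, 3) → (7/13, 17/13, 3)
T2 scale by (-3, -1, -2): (-17/13, 7/13, 5) → (51/13, -7/13, -10); (7/13, 17/13, 3) → (-21/13, -17/13, -6)
T3 reflect across z = 0: (51/13, -7/13, -10) → (51/13, -7/13, 10); (-21/13, -17/13, -6) → (-21/13, -17/13, 6)
T4 rotate right-handed about the x-axis with cos θ = 8/17, sin θ = -15/17: (51/13, -7/13, 10) → (51/13, 1894/221, 1145/221); (-21/13, -17/13, 6) → (-21/13, 1034/221, 879/221)
T5 translate by (-6, 2, 2): (51/13, 1894/221, 1145/221) → (-27/13, 2336/221, 1587/221); (-21/13, 1034/221, 879/221) → (-99/13, 1476/221, 1321/221)

image vertices: (-27/13, 2336/221, 1587/221), (-99/13, 1476/221, 1321/221)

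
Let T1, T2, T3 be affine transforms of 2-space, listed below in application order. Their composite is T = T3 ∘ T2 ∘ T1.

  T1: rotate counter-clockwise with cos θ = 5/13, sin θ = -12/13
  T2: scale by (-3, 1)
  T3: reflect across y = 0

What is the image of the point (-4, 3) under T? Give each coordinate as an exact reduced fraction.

T1 rotate counter-clockwise with cos θ = 5/13, sin θ = -12/13: (-4, 3) → (16/13, 63/13)
T2 scale by (-3, 1): (16/13, 63/13) → (-48/13, 63/13)
T3 reflect across y = 0: (-48/13, 63/13) → (-48/13, -63/13)

T(p) = (-48/13, -63/13)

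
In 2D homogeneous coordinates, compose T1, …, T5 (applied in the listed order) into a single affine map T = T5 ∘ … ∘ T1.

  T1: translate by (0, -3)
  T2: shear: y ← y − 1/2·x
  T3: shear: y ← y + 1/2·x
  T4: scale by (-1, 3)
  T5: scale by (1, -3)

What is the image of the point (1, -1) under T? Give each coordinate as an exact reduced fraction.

T1 translate by (0, -3): (1, -1) → (1, -4)
T2 shear: y ← y − 1/2·x: (1, -4) → (1, -9/2)
T3 shear: y ← y + 1/2·x: (1, -9/2) → (1, -4)
T4 scale by (-1, 3): (1, -4) → (-1, -12)
T5 scale by (1, -3): (-1, -12) → (-1, 36)

T(p) = (-1, 36)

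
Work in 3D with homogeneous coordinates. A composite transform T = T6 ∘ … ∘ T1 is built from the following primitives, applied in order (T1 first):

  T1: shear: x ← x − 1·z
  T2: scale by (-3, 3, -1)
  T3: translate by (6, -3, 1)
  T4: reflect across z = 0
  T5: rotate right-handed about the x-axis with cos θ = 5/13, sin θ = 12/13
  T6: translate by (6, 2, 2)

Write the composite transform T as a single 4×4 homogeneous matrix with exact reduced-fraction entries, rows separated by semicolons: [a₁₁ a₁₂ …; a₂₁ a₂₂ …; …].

T = [-3 0 3 12; 0 15/13 -12/13 23/13; 0 36/13 5/13 -15/13; 0 0 0 1]

T1 = [1 0 -1 0; 0 1 0 0; 0 0 1 0; 0 0 0 1]
T2·T1 = [-3 0 3 0; 0 3 0 0; 0 0 -1 0; 0 0 0 1]
T3·…·T1 = [-3 0 3 6; 0 3 0 -3; 0 0 -1 1; 0 0 0 1]
T4·…·T1 = [-3 0 3 6; 0 3 0 -3; 0 0 1 -1; 0 0 0 1]
T5·…·T1 = [-3 0 3 6; 0 15/13 -12/13 -3/13; 0 36/13 5/13 -41/13; 0 0 0 1]
T6·…·T1 = [-3 0 3 12; 0 15/13 -12/13 23/13; 0 36/13 5/13 -15/13; 0 0 0 1]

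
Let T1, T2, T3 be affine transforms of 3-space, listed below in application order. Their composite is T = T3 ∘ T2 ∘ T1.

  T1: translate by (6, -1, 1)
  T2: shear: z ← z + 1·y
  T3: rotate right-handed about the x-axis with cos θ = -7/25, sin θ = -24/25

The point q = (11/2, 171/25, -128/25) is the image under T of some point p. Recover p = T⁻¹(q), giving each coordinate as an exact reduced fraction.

p = (-1/2, 4, 4)

T1 = [1 0 0 6; 0 1 0 -1; 0 0 1 1; 0 0 0 1]
T2·T1 = [1 0 0 6; 0 1 0 -1; 0 1 1 0; 0 0 0 1]
T3·…·T1 = [1 0 0 6; 0 17/25 24/25 7/25; 0 -31/25 -7/25 24/25; 0 0 0 1]
det M = 1; M⁻¹ = [1 0 0 -6; 0 -7/25 -24/25 1; 0 31/25 17/25 -1; 0 0 0 1]
M⁻¹ · (11/2, 171/25, -128/25)ᵀ = (-1/2, 4, 4)ᵀ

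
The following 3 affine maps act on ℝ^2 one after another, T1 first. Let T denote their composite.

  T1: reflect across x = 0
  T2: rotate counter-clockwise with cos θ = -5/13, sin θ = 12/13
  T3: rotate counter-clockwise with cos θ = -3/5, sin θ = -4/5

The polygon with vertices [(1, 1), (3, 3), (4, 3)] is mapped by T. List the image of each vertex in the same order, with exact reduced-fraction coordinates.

image vertices: (-47/65, 79/65), (-141/65, 237/65), (-204/65, 253/65)

T1 reflect across x = 0: (1, 1) → (-1, 1); (3, 3) → (-3, 3); (4, 3) → (-4, 3)
T2 rotate counter-clockwise with cos θ = -5/13, sin θ = 12/13: (-1, 1) → (-7/13, -17/13); (-3, 3) → (-21/13, -51/13); (-4, 3) → (-16/13, -63/13)
T3 rotate counter-clockwise with cos θ = -3/5, sin θ = -4/5: (-7/13, -17/13) → (-47/65, 79/65); (-21/13, -51/13) → (-141/65, 237/65); (-16/13, -63/13) → (-204/65, 253/65)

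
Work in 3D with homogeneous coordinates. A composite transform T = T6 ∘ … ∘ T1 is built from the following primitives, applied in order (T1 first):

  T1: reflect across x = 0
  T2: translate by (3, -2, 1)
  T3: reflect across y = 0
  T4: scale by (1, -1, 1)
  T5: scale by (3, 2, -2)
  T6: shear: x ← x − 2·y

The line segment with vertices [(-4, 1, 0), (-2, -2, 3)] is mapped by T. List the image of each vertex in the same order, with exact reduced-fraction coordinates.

T1 reflect across x = 0: (-4, 1, 0) → (4, 1, 0); (-2, -2, 3) → (2, -2, 3)
T2 translate by (3, -2, 1): (4, 1, 0) → (7, -1, 1); (2, -2, 3) → (5, -4, 4)
T3 reflect across y = 0: (7, -1, 1) → (7, 1, 1); (5, -4, 4) → (5, 4, 4)
T4 scale by (1, -1, 1): (7, 1, 1) → (7, -1, 1); (5, 4, 4) → (5, -4, 4)
T5 scale by (3, 2, -2): (7, -1, 1) → (21, -2, -2); (5, -4, 4) → (15, -8, -8)
T6 shear: x ← x − 2·y: (21, -2, -2) → (25, -2, -2); (15, -8, -8) → (31, -8, -8)

image vertices: (25, -2, -2), (31, -8, -8)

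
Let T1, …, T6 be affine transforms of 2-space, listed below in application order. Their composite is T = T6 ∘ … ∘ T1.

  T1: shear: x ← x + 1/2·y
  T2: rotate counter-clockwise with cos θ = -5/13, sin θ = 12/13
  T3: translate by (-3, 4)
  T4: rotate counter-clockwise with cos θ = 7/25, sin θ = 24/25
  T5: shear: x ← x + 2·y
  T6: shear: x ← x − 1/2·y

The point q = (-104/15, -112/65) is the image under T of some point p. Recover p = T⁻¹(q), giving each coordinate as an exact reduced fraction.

p = (-1/3, 0)

T1 = [1 1/2 0; 0 1 0; 0 0 1]
T2·T1 = [-5/13 -29/26 0; 12/13 1/13 0; 0 0 1]
T3·…·T1 = [-5/13 -29/26 -3; 12/13 1/13 4; 0 0 1]
T4·…·T1 = [-323/325 -251/650 -117/25; -36/325 -341/325 -44/25; 0 0 1]
T5·…·T1 = [-79/65 -323/130 -41/5; -36/325 -341/325 -44/25; 0 0 1]
T6·…·T1 = [-29/25 -49/25 -183/25; -36/325 -341/325 -44/25; 0 0 1]
det M = 1; M⁻¹ = [-341/325 49/25 -55/13; 36/325 -29/25 -16/13; 0 0 1]
M⁻¹ · (-104/15, -112/65)ᵀ = (-1/3, 0)ᵀ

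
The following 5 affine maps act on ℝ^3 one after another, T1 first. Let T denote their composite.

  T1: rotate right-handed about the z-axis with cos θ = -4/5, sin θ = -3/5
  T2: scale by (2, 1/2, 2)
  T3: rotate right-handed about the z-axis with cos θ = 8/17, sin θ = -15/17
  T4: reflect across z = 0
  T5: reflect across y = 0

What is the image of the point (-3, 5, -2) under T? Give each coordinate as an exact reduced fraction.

T(p) = (699/170, 854/85, 4)

T1 rotate right-handed about the z-axis with cos θ = -4/5, sin θ = -3/5: (-3, 5, -2) → (27/5, -11/5, -2)
T2 scale by (2, 1/2, 2): (27/5, -11/5, -2) → (54/5, -11/10, -4)
T3 rotate right-handed about the z-axis with cos θ = 8/17, sin θ = -15/17: (54/5, -11/10, -4) → (699/170, -854/85, -4)
T4 reflect across z = 0: (699/170, -854/85, -4) → (699/170, -854/85, 4)
T5 reflect across y = 0: (699/170, -854/85, 4) → (699/170, 854/85, 4)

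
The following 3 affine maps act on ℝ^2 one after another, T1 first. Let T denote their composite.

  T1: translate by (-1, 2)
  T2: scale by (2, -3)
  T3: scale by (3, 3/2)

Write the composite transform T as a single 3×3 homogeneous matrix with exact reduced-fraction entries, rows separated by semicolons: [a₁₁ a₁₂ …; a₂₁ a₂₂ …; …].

T = [6 0 -6; 0 -9/2 -9; 0 0 1]

T1 = [1 0 -1; 0 1 2; 0 0 1]
T2·T1 = [2 0 -2; 0 -3 -6; 0 0 1]
T3·…·T1 = [6 0 -6; 0 -9/2 -9; 0 0 1]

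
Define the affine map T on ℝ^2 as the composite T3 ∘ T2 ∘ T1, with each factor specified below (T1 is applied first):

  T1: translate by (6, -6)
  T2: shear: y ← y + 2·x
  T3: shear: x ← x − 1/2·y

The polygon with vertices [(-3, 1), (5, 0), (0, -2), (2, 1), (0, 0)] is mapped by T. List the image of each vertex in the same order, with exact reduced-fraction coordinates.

image vertices: (5/2, 1), (3, 16), (4, 4), (5/2, 11), (3, 6)

T1 translate by (6, -6): (-3, 1) → (3, -5); (5, 0) → (11, -6); (0, -2) → (6, -8); (2, 1) → (8, -5); (0, 0) → (6, -6)
T2 shear: y ← y + 2·x: (3, -5) → (3, 1); (11, -6) → (11, 16); (6, -8) → (6, 4); (8, -5) → (8, 11); (6, -6) → (6, 6)
T3 shear: x ← x − 1/2·y: (3, 1) → (5/2, 1); (11, 16) → (3, 16); (6, 4) → (4, 4); (8, 11) → (5/2, 11); (6, 6) → (3, 6)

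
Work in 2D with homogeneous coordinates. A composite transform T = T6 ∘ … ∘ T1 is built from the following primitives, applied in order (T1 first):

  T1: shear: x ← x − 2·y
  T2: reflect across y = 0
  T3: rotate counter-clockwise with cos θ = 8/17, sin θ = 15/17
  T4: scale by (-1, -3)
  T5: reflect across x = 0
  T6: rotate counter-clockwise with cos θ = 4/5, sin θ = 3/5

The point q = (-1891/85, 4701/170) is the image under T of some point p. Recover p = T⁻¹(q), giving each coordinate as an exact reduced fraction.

T1 = [1 -2 0; 0 1 0; 0 0 1]
T2·T1 = [1 -2 0; 0 -1 0; 0 0 1]
T3·…·T1 = [8/17 -1/17 0; 15/17 -38/17 0; 0 0 1]
T4·…·T1 = [-8/17 1/17 0; -45/17 114/17 0; 0 0 1]
T5·…·T1 = [8/17 -1/17 0; -45/17 114/17 0; 0 0 1]
T6·…·T1 = [167/85 -346/85 0; -156/85 453/85 0; 0 0 1]
det M = 3; M⁻¹ = [151/85 346/255 0; 52/85 167/255 0; 0 0 1]
M⁻¹ · (-1891/85, 4701/170)ᵀ = (-2, 9/2)ᵀ

p = (-2, 9/2)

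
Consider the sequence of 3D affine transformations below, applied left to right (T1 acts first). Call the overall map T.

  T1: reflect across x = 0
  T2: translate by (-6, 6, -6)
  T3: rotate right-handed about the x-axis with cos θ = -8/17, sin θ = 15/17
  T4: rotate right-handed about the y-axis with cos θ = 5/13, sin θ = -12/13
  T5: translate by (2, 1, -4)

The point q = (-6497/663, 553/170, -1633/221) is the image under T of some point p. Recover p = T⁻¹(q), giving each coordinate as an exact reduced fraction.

p = (5/3, 7/5, -1/2)

T1 = [-1 0 0 0; 0 1 0 0; 0 0 1 0; 0 0 0 1]
T2·T1 = [-1 0 0 -6; 0 1 0 6; 0 0 1 -6; 0 0 0 1]
T3·…·T1 = [-1 0 0 -6; 0 -8/17 -15/17 42/17; 0 15/17 -8/17 138/17; 0 0 0 1]
T4·…·T1 = [-5/13 -180/221 96/221 -2166/221; 0 -8/17 -15/17 42/17; -12/13 75/221 -40/221 -534/221; 0 0 0 1]
T5·…·T1 = [-5/13 -180/221 96/221 -1724/221; 0 -8/17 -15/17 59/17; -12/13 75/221 -40/221 -1418/221; 0 0 0 1]
det M = -1; M⁻¹ = [-5/13 0 -12/13 -116/13; -180/221 -8/17 75/221 -562/221; 96/221 -15/17 -40/221 1169/221; 0 0 0 1]
M⁻¹ · (-6497/663, 553/170, -1633/221)ᵀ = (5/3, 7/5, -1/2)ᵀ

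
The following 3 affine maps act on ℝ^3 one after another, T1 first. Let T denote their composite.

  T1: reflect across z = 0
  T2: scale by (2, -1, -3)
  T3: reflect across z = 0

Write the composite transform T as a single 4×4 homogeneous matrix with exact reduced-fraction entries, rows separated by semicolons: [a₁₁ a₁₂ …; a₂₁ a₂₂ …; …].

T = [2 0 0 0; 0 -1 0 0; 0 0 -3 0; 0 0 0 1]

T1 = [1 0 0 0; 0 1 0 0; 0 0 -1 0; 0 0 0 1]
T2·T1 = [2 0 0 0; 0 -1 0 0; 0 0 3 0; 0 0 0 1]
T3·…·T1 = [2 0 0 0; 0 -1 0 0; 0 0 -3 0; 0 0 0 1]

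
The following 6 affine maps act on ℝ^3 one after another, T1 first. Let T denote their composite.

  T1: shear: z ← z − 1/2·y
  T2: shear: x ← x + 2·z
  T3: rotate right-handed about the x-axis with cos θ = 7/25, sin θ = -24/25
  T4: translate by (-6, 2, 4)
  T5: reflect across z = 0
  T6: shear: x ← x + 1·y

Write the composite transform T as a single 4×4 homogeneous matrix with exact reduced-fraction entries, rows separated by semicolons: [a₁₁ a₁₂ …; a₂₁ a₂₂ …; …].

T = [1 -6/5 74/25 -4; 0 -1/5 24/25 2; 0 11/10 -7/25 -4; 0 0 0 1]

T1 = [1 0 0 0; 0 1 0 0; 0 -1/2 1 0; 0 0 0 1]
T2·T1 = [1 -1 2 0; 0 1 0 0; 0 -1/2 1 0; 0 0 0 1]
T3·…·T1 = [1 -1 2 0; 0 -1/5 24/25 0; 0 -11/10 7/25 0; 0 0 0 1]
T4·…·T1 = [1 -1 2 -6; 0 -1/5 24/25 2; 0 -11/10 7/25 4; 0 0 0 1]
T5·…·T1 = [1 -1 2 -6; 0 -1/5 24/25 2; 0 11/10 -7/25 -4; 0 0 0 1]
T6·…·T1 = [1 -6/5 74/25 -4; 0 -1/5 24/25 2; 0 11/10 -7/25 -4; 0 0 0 1]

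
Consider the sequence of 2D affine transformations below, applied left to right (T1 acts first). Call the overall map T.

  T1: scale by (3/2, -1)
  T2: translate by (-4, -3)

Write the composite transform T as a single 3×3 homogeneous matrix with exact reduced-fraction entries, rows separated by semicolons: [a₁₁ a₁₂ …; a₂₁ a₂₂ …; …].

T1 = [3/2 0 0; 0 -1 0; 0 0 1]
T2·T1 = [3/2 0 -4; 0 -1 -3; 0 0 1]

T = [3/2 0 -4; 0 -1 -3; 0 0 1]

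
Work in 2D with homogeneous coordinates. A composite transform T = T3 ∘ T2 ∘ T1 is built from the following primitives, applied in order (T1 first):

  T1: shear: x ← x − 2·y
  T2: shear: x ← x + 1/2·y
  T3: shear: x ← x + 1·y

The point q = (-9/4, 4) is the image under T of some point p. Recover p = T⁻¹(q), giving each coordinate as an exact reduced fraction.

p = (-1/4, 4)

T1 = [1 -2 0; 0 1 0; 0 0 1]
T2·T1 = [1 -3/2 0; 0 1 0; 0 0 1]
T3·…·T1 = [1 -1/2 0; 0 1 0; 0 0 1]
det M = 1; M⁻¹ = [1 1/2 0; 0 1 0; 0 0 1]
M⁻¹ · (-9/4, 4)ᵀ = (-1/4, 4)ᵀ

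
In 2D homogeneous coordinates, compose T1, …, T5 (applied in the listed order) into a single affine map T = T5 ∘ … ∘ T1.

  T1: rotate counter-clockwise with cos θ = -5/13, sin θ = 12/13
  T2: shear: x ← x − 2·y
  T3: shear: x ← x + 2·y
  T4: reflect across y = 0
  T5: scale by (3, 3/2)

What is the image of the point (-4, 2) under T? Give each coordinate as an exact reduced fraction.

T1 rotate counter-clockwise with cos θ = -5/13, sin θ = 12/13: (-4, 2) → (-4/13, -58/13)
T2 shear: x ← x − 2·y: (-4/13, -58/13) → (112/13, -58/13)
T3 shear: x ← x + 2·y: (112/13, -58/13) → (-4/13, -58/13)
T4 reflect across y = 0: (-4/13, -58/13) → (-4/13, 58/13)
T5 scale by (3, 3/2): (-4/13, 58/13) → (-12/13, 87/13)

T(p) = (-12/13, 87/13)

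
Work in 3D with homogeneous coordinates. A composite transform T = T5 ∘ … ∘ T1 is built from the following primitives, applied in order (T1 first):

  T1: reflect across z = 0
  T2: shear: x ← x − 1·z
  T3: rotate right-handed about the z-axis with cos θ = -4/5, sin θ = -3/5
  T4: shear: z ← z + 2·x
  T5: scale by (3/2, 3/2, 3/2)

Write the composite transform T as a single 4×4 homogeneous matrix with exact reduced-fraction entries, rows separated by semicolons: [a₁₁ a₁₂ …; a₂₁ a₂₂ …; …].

T = [-6/5 9/10 -6/5 0; -9/10 -6/5 -9/10 0; -12/5 9/5 -39/10 0; 0 0 0 1]

T1 = [1 0 0 0; 0 1 0 0; 0 0 -1 0; 0 0 0 1]
T2·T1 = [1 0 1 0; 0 1 0 0; 0 0 -1 0; 0 0 0 1]
T3·…·T1 = [-4/5 3/5 -4/5 0; -3/5 -4/5 -3/5 0; 0 0 -1 0; 0 0 0 1]
T4·…·T1 = [-4/5 3/5 -4/5 0; -3/5 -4/5 -3/5 0; -8/5 6/5 -13/5 0; 0 0 0 1]
T5·…·T1 = [-6/5 9/10 -6/5 0; -9/10 -6/5 -9/10 0; -12/5 9/5 -39/10 0; 0 0 0 1]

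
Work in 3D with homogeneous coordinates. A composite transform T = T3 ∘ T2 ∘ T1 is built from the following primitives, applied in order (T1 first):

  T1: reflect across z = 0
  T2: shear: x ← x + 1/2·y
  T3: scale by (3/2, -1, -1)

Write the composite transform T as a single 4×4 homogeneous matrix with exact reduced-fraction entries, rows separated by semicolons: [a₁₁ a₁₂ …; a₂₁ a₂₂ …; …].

T1 = [1 0 0 0; 0 1 0 0; 0 0 -1 0; 0 0 0 1]
T2·T1 = [1 1/2 0 0; 0 1 0 0; 0 0 -1 0; 0 0 0 1]
T3·…·T1 = [3/2 3/4 0 0; 0 -1 0 0; 0 0 1 0; 0 0 0 1]

T = [3/2 3/4 0 0; 0 -1 0 0; 0 0 1 0; 0 0 0 1]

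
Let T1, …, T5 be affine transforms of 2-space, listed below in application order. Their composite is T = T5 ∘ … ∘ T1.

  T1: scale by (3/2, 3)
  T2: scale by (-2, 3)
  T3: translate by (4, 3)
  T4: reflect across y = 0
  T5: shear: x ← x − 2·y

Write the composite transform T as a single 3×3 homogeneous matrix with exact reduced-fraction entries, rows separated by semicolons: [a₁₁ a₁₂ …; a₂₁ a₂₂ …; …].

T = [-3 18 10; 0 -9 -3; 0 0 1]

T1 = [3/2 0 0; 0 3 0; 0 0 1]
T2·T1 = [-3 0 0; 0 9 0; 0 0 1]
T3·…·T1 = [-3 0 4; 0 9 3; 0 0 1]
T4·…·T1 = [-3 0 4; 0 -9 -3; 0 0 1]
T5·…·T1 = [-3 18 10; 0 -9 -3; 0 0 1]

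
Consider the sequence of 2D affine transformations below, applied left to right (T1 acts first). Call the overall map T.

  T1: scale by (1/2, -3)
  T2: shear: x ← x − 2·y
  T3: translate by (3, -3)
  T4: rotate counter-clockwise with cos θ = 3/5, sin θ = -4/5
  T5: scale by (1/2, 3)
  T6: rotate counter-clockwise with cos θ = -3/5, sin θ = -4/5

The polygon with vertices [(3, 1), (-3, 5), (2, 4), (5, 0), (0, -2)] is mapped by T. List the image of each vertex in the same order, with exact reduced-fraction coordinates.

image vertices: (-117/4, 21), (-351/4, 63), (-384/5, 273/5), (-303/20, 54/5), (45/2, -15)

T1 scale by (1/2, -3): (3, 1) → (3/2, -3); (-3, 5) → (-3/2, -15); (2, 4) → (1, -12); (5, 0) → (5/2, 0); (0, -2) → (0, 6)
T2 shear: x ← x − 2·y: (3/2, -3) → (15/2, -3); (-3/2, -15) → (57/2, -15); (1, -12) → (25, -12); (5/2, 0) → (5/2, 0); (0, 6) → (-12, 6)
T3 translate by (3, -3): (15/2, -3) → (21/2, -6); (57/2, -15) → (63/2, -18); (25, -12) → (28, -15); (5/2, 0) → (11/2, -3); (-12, 6) → (-9, 3)
T4 rotate counter-clockwise with cos θ = 3/5, sin θ = -4/5: (21/2, -6) → (3/2, -12); (63/2, -18) → (9/2, -36); (28, -15) → (24/5, -157/5); (11/2, -3) → (9/10, -31/5); (-9, 3) → (-3, 9)
T5 scale by (1/2, 3): (3/2, -12) → (3/4, -36); (9/2, -36) → (9/4, -108); (24/5, -157/5) → (12/5, -471/5); (9/10, -31/5) → (9/20, -93/5); (-3, 9) → (-3/2, 27)
T6 rotate counter-clockwise with cos θ = -3/5, sin θ = -4/5: (3/4, -36) → (-117/4, 21); (9/4, -108) → (-351/4, 63); (12/5, -471/5) → (-384/5, 273/5); (9/20, -93/5) → (-303/20, 54/5); (-3/2, 27) → (45/2, -15)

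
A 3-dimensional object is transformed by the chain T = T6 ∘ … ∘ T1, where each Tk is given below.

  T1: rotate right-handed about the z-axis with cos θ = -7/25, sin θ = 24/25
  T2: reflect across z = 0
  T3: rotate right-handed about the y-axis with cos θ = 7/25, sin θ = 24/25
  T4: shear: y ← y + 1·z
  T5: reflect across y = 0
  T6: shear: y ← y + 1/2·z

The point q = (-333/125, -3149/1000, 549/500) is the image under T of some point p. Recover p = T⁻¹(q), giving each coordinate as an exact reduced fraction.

p = (3, 1, 9/4)

T1 = [-7/25 -24/25 0 0; 24/25 -7/25 0 0; 0 0 1 0; 0 0 0 1]
T2·T1 = [-7/25 -24/25 0 0; 24/25 -7/25 0 0; 0 0 -1 0; 0 0 0 1]
T3·…·T1 = [-49/625 -168/625 -24/25 0; 24/25 -7/25 0 0; 168/625 576/625 -7/25 0; 0 0 0 1]
T4·…·T1 = [-49/625 -168/625 -24/25 0; 768/625 401/625 -7/25 0; 168/625 576/625 -7/25 0; 0 0 0 1]
T5·…·T1 = [-49/625 -168/625 -24/25 0; -768/625 -401/625 7/25 0; 168/625 576/625 -7/25 0; 0 0 0 1]
T6·…·T1 = [-49/625 -168/625 -24/25 0; -684/625 -113/625 7/50 0; 168/625 576/625 -7/25 0; 0 0 0 1]
det M = 1; M⁻¹ = [-49/625 -24/25 -132/625 0; -168/625 7/25 1327/1250 0; -24/25 0 -7/25 0; 0 0 0 1]
M⁻¹ · (-333/125, -3149/1000, 549/500)ᵀ = (3, 1, 9/4)ᵀ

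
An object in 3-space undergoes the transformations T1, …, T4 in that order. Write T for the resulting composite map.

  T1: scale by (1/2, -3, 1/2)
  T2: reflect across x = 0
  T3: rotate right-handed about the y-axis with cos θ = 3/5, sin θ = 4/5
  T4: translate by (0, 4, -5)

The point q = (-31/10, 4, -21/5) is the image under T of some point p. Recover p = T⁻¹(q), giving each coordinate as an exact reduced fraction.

T1 = [1/2 0 0 0; 0 -3 0 0; 0 0 1/2 0; 0 0 0 1]
T2·T1 = [-1/2 0 0 0; 0 -3 0 0; 0 0 1/2 0; 0 0 0 1]
T3·…·T1 = [-3/10 0 2/5 0; 0 -3 0 0; 2/5 0 3/10 0; 0 0 0 1]
T4·…·T1 = [-3/10 0 2/5 0; 0 -3 0 4; 2/5 0 3/10 -5; 0 0 0 1]
det M = 3/4; M⁻¹ = [-6/5 0 8/5 8; 0 -1/3 0 4/3; 8/5 0 6/5 6; 0 0 0 1]
M⁻¹ · (-31/10, 4, -21/5)ᵀ = (5, 0, -4)ᵀ

p = (5, 0, -4)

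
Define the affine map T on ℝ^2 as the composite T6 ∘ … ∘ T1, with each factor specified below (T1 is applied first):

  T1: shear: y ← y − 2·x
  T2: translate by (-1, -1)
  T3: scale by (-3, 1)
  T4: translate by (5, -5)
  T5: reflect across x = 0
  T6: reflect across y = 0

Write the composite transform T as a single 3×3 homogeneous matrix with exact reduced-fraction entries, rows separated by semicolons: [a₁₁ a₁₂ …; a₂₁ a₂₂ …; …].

T1 = [1 0 0; -2 1 0; 0 0 1]
T2·T1 = [1 0 -1; -2 1 -1; 0 0 1]
T3·…·T1 = [-3 0 3; -2 1 -1; 0 0 1]
T4·…·T1 = [-3 0 8; -2 1 -6; 0 0 1]
T5·…·T1 = [3 0 -8; -2 1 -6; 0 0 1]
T6·…·T1 = [3 0 -8; 2 -1 6; 0 0 1]

T = [3 0 -8; 2 -1 6; 0 0 1]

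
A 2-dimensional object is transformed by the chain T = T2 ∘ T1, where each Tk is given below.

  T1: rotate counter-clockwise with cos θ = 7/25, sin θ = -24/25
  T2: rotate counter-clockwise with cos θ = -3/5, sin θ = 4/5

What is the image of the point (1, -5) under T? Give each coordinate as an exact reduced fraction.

T1 rotate counter-clockwise with cos θ = 7/25, sin θ = -24/25: (1, -5) → (-113/25, -59/25)
T2 rotate counter-clockwise with cos θ = -3/5, sin θ = 4/5: (-113/25, -59/25) → (23/5, -11/5)

T(p) = (23/5, -11/5)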